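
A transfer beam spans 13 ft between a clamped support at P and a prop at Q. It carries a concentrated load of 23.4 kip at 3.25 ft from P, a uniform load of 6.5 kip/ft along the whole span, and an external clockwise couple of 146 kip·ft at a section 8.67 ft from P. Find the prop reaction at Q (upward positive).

R_Q = 48.68 kip

Take the reaction at Q as the redundant and release it; the primary structure is a cantilever fixed at P.
Downward deflection at the released point Q due to the loads:
  point load 23.4 at a = 3.25: Pa²(3L − a)/(6EI) = 1473/EI
  UDL 6.5: wL⁴/(8EI) = 23206/EI
  clockwise couple 146 at a = 8.67: M₀a(2L − a)/(2EI) = 10968/EI
  δ_0 = 35647/EI
Tip deflection under a unit load at Q: L³/(3EI) = 732.3/EI.
Compatibility at Q: δ_0 − R_Q·δ_{QQ} = 0, so R_Q = 35647/732.3 = 48.68 kip.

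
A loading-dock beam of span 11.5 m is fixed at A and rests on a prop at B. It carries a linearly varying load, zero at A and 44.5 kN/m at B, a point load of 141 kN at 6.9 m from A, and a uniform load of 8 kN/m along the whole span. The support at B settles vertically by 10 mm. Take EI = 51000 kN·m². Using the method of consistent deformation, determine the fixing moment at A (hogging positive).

M_A = 759.5 kN·m

Release the roller at B. Primary structure: cantilever fixed at A.
Primary-structure tip deflection at B by superposition:
  triangular load, peak 44.5 at the free end: 11w₀L⁴/(120EI) = 71345/EI
  point load 141 at a = 6.9: Pa²(3L − a)/(6EI) = 30880/EI
  UDL 8: wL⁴/(8EI) = 17490/EI
  δ_0 = 119715/EI
Tip deflection under a unit load at B: L³/(3EI) = 507/EI.
With EI = 51000 kN·m²: δ_0 = 2.3473 m and δ_{BB} = 0.00994 m/kN.
Compatibility — the beam at B must follow the support down by 0.01 m: δ_0 − R_B·δ_{BB} = 0.01, so R_B = (2.3473 − 0.01)/0.00994 = 235.1 kN.
Moment equilibrium about A: M_A = Σ(load moments about A) − R_B·L = 3464 − 235.1×11.5 = 759.5 kN·m.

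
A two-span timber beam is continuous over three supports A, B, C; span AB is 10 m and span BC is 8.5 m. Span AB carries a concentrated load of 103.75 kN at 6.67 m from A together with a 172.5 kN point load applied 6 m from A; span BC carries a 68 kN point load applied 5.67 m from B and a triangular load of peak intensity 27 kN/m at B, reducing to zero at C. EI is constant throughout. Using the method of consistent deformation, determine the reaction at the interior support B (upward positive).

Release continuity at B by inserting a hinge; the redundant is the internal moment M_B. The primary structure is two simply-supported spans AB and BC.
Discontinuity in slope at B on the released structure — sum the simple-span end rotations:
  span AB: point load 103.75 at a = 6.67: Pab(L + a)/(6LEI) = 640.2/EI
  span AB: point load 172.5 at a = 6: Pab(L + a)/(6LEI) = 1104/EI
  span BC: point load 68 at a = 5.67: Pab(L + b)/(6LEI) = 242.4/EI
  span BC: triangular load, peak 27: w₀L³/(45EI) = 368.5/EI
  relative rotation θ_0 = (1744 + 610.9)/EI = 2355/EI
A unit hogging moment at B produces rotation L₁/(3EI) + L₂/(3EI) = 6.167/EI.
Compatibility: M_B·(L₁+L₂)/(3EI) = θ_0, giving M_B = 381.9 kN·m (hogging).
Span AB, ΣM about A with M_B applied at B: R_B^{AB}·10 = 1727 + 381.9, so R_B^{AB} = 210.9 kN and R_A = 276.2 − 210.9 = 65.36 kN.
Span BC, ΣM about C: R_B^{BC}·8.5 = 842.7 + 381.9, so R_B^{BC} = 144.1 kN and R_C = 182.8 − 144.1 = 38.68 kN.
R_B = 210.9 + 144.1 = 355 kN.

R_B = 355 kN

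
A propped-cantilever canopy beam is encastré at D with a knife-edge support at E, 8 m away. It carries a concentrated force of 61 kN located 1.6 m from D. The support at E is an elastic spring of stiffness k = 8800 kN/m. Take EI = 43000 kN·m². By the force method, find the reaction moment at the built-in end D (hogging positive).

M_D = 71.03 kN·m

Take the reaction at E as the redundant and release it; the primary structure is a cantilever fixed at D.
Primary-structure tip deflection at E by superposition:
  point load 61 at a = 1.6: Pa²(3L − a)/(6EI) = 583/EI
Tip deflection under a unit load at E: L³/(3EI) = 170.7/EI.
With EI = 43000 kN·m²: δ_0 = 0.013558 m and δ_{EE} = 0.003969 m/kN.
Compatibility — the spring shortens by R_E/k under the reaction it provides: δ_0 − R_E·δ_{EE} = R_E/k. With 1/k = 0.000114 m/kN, R_E = δ_0 / (δ_{EE} + 1/k) = 0.013558 / (0.003969 + 0.000114) = 3.321 kN.
Moment equilibrium about D: M_D = Σ(load moments about D) − R_E·L = 97.6 − 3.321×8 = 71.03 kN·m.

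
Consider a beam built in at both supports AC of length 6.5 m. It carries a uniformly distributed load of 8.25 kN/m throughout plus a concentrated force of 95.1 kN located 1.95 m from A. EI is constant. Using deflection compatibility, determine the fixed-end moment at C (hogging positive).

M_C = 67.99 kN·m

Release both end moments; the primary structure is a simply-supported span AC with redundants M_A and M_C.
End rotations of the released simple span under the applied load (×1/EI):
  at A: UDL 8.25: wL³/(24EI) = 94.4/EI
  at C: UDL 8.25: wL³/(24EI) = 94.4/EI
  at A: point load 95.1 at a = 1.95: Pab(L + b)/(6LEI) = 239.1/EI
  at C: point load 95.1 at a = 1.95: Pab(L + a)/(6LEI) = 182.8/EI
  θ_A0 = 333.5/EI,  θ_C0 = 277.2/EI
Flexibility coefficients: a unit moment at one end gives L/(3EI) there and L/(6EI) at the far end, so f₁₁ = f₂₂ = 2.167/EI and f₁₂ = f₂₁ = 1.083/EI.
Compatibility — zero rotation at each built-in end:
  2.167 M_A + 1.083 M_C = 333.5
  1.083 M_A + 2.167 M_C = 277.2
Solving the pair gives M_A = 119.9 kN·m and M_C = 67.99 kN·m (hogging).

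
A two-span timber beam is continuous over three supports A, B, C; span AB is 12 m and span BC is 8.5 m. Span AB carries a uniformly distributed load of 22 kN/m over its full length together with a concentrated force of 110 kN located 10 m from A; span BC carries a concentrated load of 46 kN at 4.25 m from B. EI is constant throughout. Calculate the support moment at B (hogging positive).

M_B = 360.6 kN·m

Release continuity at B by inserting a hinge; the redundant is the internal moment M_B. The primary structure is two simply-supported spans AB and BC.
Discontinuity in slope at B on the released structure — sum the simple-span end rotations:
  span AB: UDL 22: wL³/(24EI) = 1584/EI
  span AB: point load 110 at a = 10: Pab(L + a)/(6LEI) = 672.2/EI
  span BC: point load 46 at a = 4.25: Pab(L + b)/(6LEI) = 207.7/EI
  relative rotation θ_0 = (2256 + 207.7)/EI = 2464/EI
A unit hogging moment at B produces rotation L₁/(3EI) + L₂/(3EI) = 6.833/EI.
Slope continuity at B: θ_0 = M_B·6.833/EI, so M_B = 2464/6.833 = 360.6 kN·m (hogging).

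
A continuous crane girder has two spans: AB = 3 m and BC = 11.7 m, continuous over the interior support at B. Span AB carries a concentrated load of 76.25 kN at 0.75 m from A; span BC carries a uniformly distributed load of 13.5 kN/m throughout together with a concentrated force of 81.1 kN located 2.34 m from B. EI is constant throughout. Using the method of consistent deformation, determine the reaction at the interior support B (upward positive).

Take M_B as the redundant. Released structure: two simple spans AB and BC with a hinge at B.
Rotations at B on the released spans (each span's end-slope, ×1/EI):
  span AB: point load 76.25 at a = 0.75: Pab(L + a)/(6LEI) = 26.81/EI
  span BC: UDL 13.5: wL³/(24EI) = 900.9/EI
  span BC: point load 81.1 at a = 2.34: Pab(L + b)/(6LEI) = 532.9/EI
  relative rotation θ_0 = (26.81 + 1434)/EI = 1461/EI
A unit hogging moment at B produces rotation L₁/(3EI) + L₂/(3EI) = 4.9/EI.
Compatibility: M_B·(L₁+L₂)/(3EI) = θ_0, giving M_B = 298.1 kN·m (hogging).
Span AB, ΣM about A with M_B applied at B: R_B^{AB}·3 = 57.19 + 298.1, so R_B^{AB} = 118.4 kN and R_A = 76.25 − 118.4 = -42.17 kN.
Span BC, ΣM about C: R_B^{BC}·11.7 = 1683 + 298.1, so R_B^{BC} = 169.3 kN and R_C = 239.1 − 169.3 = 69.72 kN.
R_B = 118.4 + 169.3 = 287.8 kN.

R_B = 287.8 kN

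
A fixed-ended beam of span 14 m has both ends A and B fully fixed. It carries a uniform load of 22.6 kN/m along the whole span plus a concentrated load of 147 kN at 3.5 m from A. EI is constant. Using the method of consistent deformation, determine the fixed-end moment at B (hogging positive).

Take the two fixed-end moments M_A, M_B as redundants; the released structure is the simple span AB.
On the primary (simply-supported) span, the end slopes from the loading are:
  at A: UDL 22.6: wL³/(24EI) = 2584/EI
  at B: UDL 22.6: wL³/(24EI) = 2584/EI
  at A: point load 147 at a = 3.5: Pab(L + b)/(6LEI) = 1576/EI
  at B: point load 147 at a = 3.5: Pab(L + a)/(6LEI) = 1125/EI
  θ_A0 = 4160/EI,  θ_B0 = 3709/EI
Flexibility coefficients: a unit moment at one end gives L/(3EI) there and L/(6EI) at the far end, so f₁₁ = f₂₂ = 4.667/EI and f₁₂ = f₂₁ = 2.333/EI.
Compatibility — zero rotation at each built-in end:
  4.667 M_A + 2.333 M_B = 4160
  2.333 M_A + 4.667 M_B = 3709
Solving the pair gives M_A = 658.5 kN·m and M_B = 465.6 kN·m (hogging).

M_B = 465.6 kN·m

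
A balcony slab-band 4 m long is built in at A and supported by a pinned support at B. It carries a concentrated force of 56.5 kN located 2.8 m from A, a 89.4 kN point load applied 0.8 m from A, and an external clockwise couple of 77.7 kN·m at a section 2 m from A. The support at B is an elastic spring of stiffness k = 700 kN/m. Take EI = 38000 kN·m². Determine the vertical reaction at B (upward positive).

R_B = 16.56 kN

Release the roller at B. Primary structure: cantilever fixed at A.
Downward deflection at the released point B due to the loads:
  point load 56.5 at a = 2.8: Pa²(3L − a)/(6EI) = 679.2/EI
  point load 89.4 at a = 0.8: Pa²(3L − a)/(6EI) = 106.8/EI
  clockwise couple 77.7 at a = 2: M₀a(2L − a)/(2EI) = 466.2/EI
  δ_0 = 1252/EI
Flexibility coefficient — unit upward force at B: δ_{BB} = L³/(3EI) = 21.33/EI.
With EI = 38000 kN·m²: δ_0 = 0.032953 m and δ_{BB} = 0.000561 m/kN.
Compatibility — the spring shortens by R_B/k under the reaction it provides: δ_0 − R_B·δ_{BB} = R_B/k. With 1/k = 0.001429 m/kN, R_B = δ_0 / (δ_{BB} + 1/k) = 0.032953 / (0.000561 + 0.001429) = 16.56 kN.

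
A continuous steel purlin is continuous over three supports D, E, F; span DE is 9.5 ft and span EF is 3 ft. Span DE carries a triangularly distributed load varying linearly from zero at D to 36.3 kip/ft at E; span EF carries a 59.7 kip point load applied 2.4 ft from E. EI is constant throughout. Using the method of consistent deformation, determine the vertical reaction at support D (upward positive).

Insert a hinge at E; M_E is the redundant, and each span becomes simply supported.
Discontinuity in slope at E on the released structure — sum the simple-span end rotations:
  span DE: triangular load, peak 36.3: w₀L³/(45EI) = 691.6/EI
  span EF: point load 59.7 at a = 2.4: Pab(L + b)/(6LEI) = 17.19/EI
  relative rotation θ_0 = (691.6 + 17.19)/EI = 708.8/EI
A unit hogging moment at E produces rotation L₁/(3EI) + L₂/(3EI) = 4.167/EI.
Slope continuity at E: θ_0 = M_E·4.167/EI, so M_E = 708.8/4.167 = 170.1 kip·ft (hogging).
Span DE, ΣM about D with M_E applied at E: R_E^{DE}·9.5 = 1092 + 170.1, so R_E^{DE} = 132.9 kip and R_D = 172.4 − 132.9 = 39.57 kip.

R_D = 39.57 kip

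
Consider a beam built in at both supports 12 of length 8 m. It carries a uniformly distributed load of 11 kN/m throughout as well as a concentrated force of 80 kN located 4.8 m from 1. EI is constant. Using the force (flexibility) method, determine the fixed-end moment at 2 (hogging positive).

Take the two fixed-end moments M_1, M_2 as redundants; the released structure is the simple span 12.
Simple-span end rotations at 1 and 2 under the given loads:
  at 1: UDL 11: wL³/(24EI) = 234.7/EI
  at 2: UDL 11: wL³/(24EI) = 234.7/EI
  at 1: point load 80 at a = 4.8: Pab(L + b)/(6LEI) = 286.7/EI
  at 2: point load 80 at a = 4.8: Pab(L + a)/(6LEI) = 327.7/EI
  θ_10 = 521.4/EI,  θ_20 = 562.3/EI
Flexibility coefficients: a unit moment at one end gives L/(3EI) there and L/(6EI) at the far end, so f₁₁ = f₂₂ = 2.667/EI and f₁₂ = f₂₁ = 1.333/EI.
Compatibility — zero rotation at each built-in end:
  2.667 M_1 + 1.333 M_2 = 521.4
  1.333 M_1 + 2.667 M_2 = 562.3
Solving the pair gives M_1 = 120.1 kN·m and M_2 = 150.8 kN·m (hogging).

M_2 = 150.8 kN·m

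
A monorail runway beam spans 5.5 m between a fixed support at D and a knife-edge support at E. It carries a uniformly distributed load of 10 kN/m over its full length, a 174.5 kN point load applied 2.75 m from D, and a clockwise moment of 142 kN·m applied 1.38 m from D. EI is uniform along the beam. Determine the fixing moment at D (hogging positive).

Remove the prop at E; the released (primary) structure is a cantilever built in at D.
Primary-structure tip deflection at E by superposition:
  UDL 10: wL⁴/(8EI) = 1144/EI
  point load 174.5 at a = 2.75: Pa²(3L − a)/(6EI) = 3024/EI
  clockwise couple 142 at a = 1.38: M₀a(2L − a)/(2EI) = 942.6/EI
  δ_0 = 5111/EI
Tip deflection under a unit load at E: L³/(3EI) = 55.46/EI.
The prop prevents deflection at E: R_E = δ_0/δ_{EE} = 5111/55.46 = 92.15 kN.
Moment equilibrium about D: M_D = Σ(load moments about D) − R_E·L = 773.1 − 92.15×5.5 = 266.3 kN·m.

M_D = 266.3 kN·m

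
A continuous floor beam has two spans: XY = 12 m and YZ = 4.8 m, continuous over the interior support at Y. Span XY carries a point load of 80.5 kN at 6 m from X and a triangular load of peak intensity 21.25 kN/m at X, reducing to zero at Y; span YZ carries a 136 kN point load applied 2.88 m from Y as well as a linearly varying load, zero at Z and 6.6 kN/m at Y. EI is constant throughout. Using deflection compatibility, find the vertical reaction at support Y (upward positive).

Take M_Y as the redundant. Released structure: two simple spans XY and YZ with a hinge at Y.
Discontinuity in slope at Y on the released structure — sum the simple-span end rotations:
  span XY: point load 80.5 at a = 6: Pab(L + a)/(6LEI) = 724.5/EI
  span XY: triangular load, peak 21.25: 7w₀L³/(360EI) = 714/EI
  span YZ: point load 136 at a = 2.88: Pab(L + b)/(6LEI) = 175.5/EI
  span YZ: triangular load, peak 6.6: w₀L³/(45EI) = 16.22/EI
  relative rotation θ_0 = (1438 + 191.7)/EI = 1630/EI
A unit hogging moment at Y produces rotation L₁/(3EI) + L₂/(3EI) = 5.6/EI.
Slope continuity at Y: θ_0 = M_Y·5.6/EI, so M_Y = 1630/5.6 = 291.1 kN·m (hogging).
Span XY, ΣM about X with M_Y applied at Y: R_Y^{XY}·12 = 993 + 291.1, so R_Y^{XY} = 107 kN and R_X = 208 − 107 = 101 kN.
Span YZ, ΣM about Z: R_Y^{YZ}·4.8 = 311.8 + 291.1, so R_Y^{YZ} = 125.6 kN and R_Z = 151.8 − 125.6 = 26.23 kN.
R_Y = 107 + 125.6 = 232.6 kN.

R_Y = 232.6 kN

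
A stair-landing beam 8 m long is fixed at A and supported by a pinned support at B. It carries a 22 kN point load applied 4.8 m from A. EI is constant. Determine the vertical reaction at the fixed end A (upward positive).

R_A = 12.5 kN

Remove the prop at B; the released (primary) structure is a cantilever built in at A.
Downward deflection at the released point B due to the loads:
  point load 22 at a = 4.8: Pa²(3L − a)/(6EI) = 1622/EI
Flexibility coefficient — unit upward force at B: δ_{BB} = L³/(3EI) = 170.7/EI.
Compatibility at B: δ_0 − R_B·δ_{BB} = 0, so R_B = 1622/170.7 = 9.504 kN.
Vertical equilibrium: R_A = ΣP − R_B = 22 − 9.504 = 12.5 kN.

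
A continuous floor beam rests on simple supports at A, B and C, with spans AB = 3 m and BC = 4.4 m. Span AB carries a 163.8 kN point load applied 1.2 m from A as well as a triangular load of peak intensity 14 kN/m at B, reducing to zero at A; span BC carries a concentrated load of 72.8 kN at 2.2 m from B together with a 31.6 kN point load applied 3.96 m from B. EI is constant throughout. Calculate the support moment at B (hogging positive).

M_B = 76.68 kN·m

Take M_B as the redundant. Released structure: two simple spans AB and BC with a hinge at B.
End slopes at the hinge B, treating each span as simply supported:
  span AB: point load 163.8 at a = 1.2: Pab(L + a)/(6LEI) = 82.56/EI
  span AB: triangular load, peak 14: w₀L³/(45EI) = 8.4/EI
  span BC: point load 72.8 at a = 2.2: Pab(L + b)/(6LEI) = 88.09/EI
  span BC: point load 31.6 at a = 3.96: Pab(L + b)/(6LEI) = 10.09/EI
  relative rotation θ_0 = (90.96 + 98.18)/EI = 189.1/EI
A unit hogging moment at B produces rotation L₁/(3EI) + L₂/(3EI) = 2.467/EI.
Slope continuity at B: θ_0 = M_B·2.467/EI, so M_B = 189.1/2.467 = 76.68 kN·m (hogging).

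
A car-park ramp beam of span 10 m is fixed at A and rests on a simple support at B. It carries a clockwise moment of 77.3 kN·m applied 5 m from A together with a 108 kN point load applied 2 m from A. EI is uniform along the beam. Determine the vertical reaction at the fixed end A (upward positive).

R_A = 93.26 kN

Take the reaction at B as the redundant and release it; the primary structure is a cantilever fixed at A.
Downward deflection at the released point B due to the loads:
  clockwise couple 77.3 at a = 5: M₀a(2L − a)/(2EI) = 2899/EI
  point load 108 at a = 2: Pa²(3L − a)/(6EI) = 2016/EI
  δ_0 = 4915/EI
Flexibility coefficient — unit upward force at B: δ_{BB} = L³/(3EI) = 333.3/EI.
Compatibility at B: δ_0 − R_B·δ_{BB} = 0, so R_B = 4915/333.3 = 14.74 kN.
Vertical equilibrium: R_A = ΣP − R_B = 108 − 14.74 = 93.26 kN.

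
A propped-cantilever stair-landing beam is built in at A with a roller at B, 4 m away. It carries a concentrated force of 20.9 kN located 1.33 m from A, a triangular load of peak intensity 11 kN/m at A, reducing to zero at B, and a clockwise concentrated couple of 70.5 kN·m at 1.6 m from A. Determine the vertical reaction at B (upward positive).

R_B = 24.4 kN

Remove the prop at B; the released (primary) structure is a cantilever built in at A.
Free-end deflection of the primary structure under the applied loading (downward +):
  point load 20.9 at a = 1.33: Pa²(3L − a)/(6EI) = 65.75/EI
  triangular load, peak 11 at the fixed end: w₀L⁴/(30EI) = 93.87/EI
  clockwise couple 70.5 at a = 1.6: M₀a(2L − a)/(2EI) = 361/EI
  δ_0 = 520.6/EI
Flexibility coefficient — unit upward force at B: δ_{BB} = L³/(3EI) = 21.33/EI.
Compatibility at B: δ_0 − R_B·δ_{BB} = 0, so R_B = 520.6/21.33 = 24.4 kN.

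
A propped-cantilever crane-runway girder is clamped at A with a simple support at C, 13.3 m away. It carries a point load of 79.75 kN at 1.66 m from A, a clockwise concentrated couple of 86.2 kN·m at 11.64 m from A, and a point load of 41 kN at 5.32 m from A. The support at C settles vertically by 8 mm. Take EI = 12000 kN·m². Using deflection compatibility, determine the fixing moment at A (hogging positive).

M_A = 173.9 kN·m

Take the reaction at C as the redundant and release it; the primary structure is a cantilever fixed at A.
Downward deflection at the released point C due to the loads:
  point load 79.75 at a = 1.66: Pa²(3L − a)/(6EI) = 1401/EI
  clockwise couple 86.2 at a = 11.64: M₀a(2L − a)/(2EI) = 7505/EI
  point load 41 at a = 5.32: Pa²(3L − a)/(6EI) = 6688/EI
  δ_0 = 15594/EI
Tip deflection under a unit load at C: L³/(3EI) = 784.2/EI.
With EI = 12000 kN·m²: δ_0 = 1.2995 m and δ_{CC} = 0.065351 m/kN.
Compatibility — the beam at C must follow the support down by 0.008 m: δ_0 − R_C·δ_{CC} = 0.008, so R_C = (1.2995 − 0.008)/0.065351 = 19.76 kN.
Moment equilibrium about A: M_A = Σ(load moments about A) − R_C·L = 436.7 − 19.76×13.3 = 173.9 kN·m.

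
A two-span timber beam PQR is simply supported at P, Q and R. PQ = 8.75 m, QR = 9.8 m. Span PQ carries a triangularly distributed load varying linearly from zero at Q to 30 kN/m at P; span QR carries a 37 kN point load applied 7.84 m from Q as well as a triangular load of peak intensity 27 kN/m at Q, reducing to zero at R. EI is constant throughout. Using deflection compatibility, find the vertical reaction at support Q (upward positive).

R_Q = 176.8 kN

Release continuity at Q by inserting a hinge; the redundant is the internal moment M_Q. The primary structure is two simply-supported spans PQ and QR.
Rotations at Q on the released spans (each span's end-slope, ×1/EI):
  span PQ: triangular load, peak 30: 7w₀L³/(360EI) = 390.8/EI
  span QR: point load 37 at a = 7.84: Pab(L + b)/(6LEI) = 113.7/EI
  span QR: triangular load, peak 27: w₀L³/(45EI) = 564.7/EI
  relative rotation θ_0 = (390.8 + 678.4)/EI = 1069/EI
A unit hogging moment at Q produces rotation L₁/(3EI) + L₂/(3EI) = 6.183/EI.
Compatibility: M_Q·(L₁+L₂)/(3EI) = θ_0, giving M_Q = 172.9 kN·m (hogging).
Span PQ, ΣM about P with M_Q applied at Q: R_Q^{PQ}·8.75 = 382.8 + 172.9, so R_Q^{PQ} = 63.51 kN and R_P = 131.2 − 63.51 = 67.74 kN.
Span QR, ΣM about R: R_Q^{QR}·9.8 = 936.9 + 172.9, so R_Q^{QR} = 113.2 kN and R_R = 169.3 − 113.2 = 56.06 kN.
R_Q = 63.51 + 113.2 = 176.8 kN.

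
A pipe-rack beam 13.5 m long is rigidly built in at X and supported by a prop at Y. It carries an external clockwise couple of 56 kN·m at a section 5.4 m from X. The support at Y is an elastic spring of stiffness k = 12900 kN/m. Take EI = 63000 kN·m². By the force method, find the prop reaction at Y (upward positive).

R_Y = 3.959 kN

Release the roller at Y. Primary structure: cantilever fixed at X.
Downward deflection at the released point Y due to the loads:
  clockwise couple 56 at a = 5.4: M₀a(2L − a)/(2EI) = 3266/EI
Flexibility coefficient — unit upward force at Y: δ_{YY} = L³/(3EI) = 820.1/EI.
With EI = 63000 kN·m²: δ_0 = 0.05184 m and δ_{YY} = 0.013018 m/kN.
Compatibility — the spring shortens by R_Y/k under the reaction it provides: δ_0 − R_Y·δ_{YY} = R_Y/k. With 1/k = 0.000078 m/kN, R_Y = δ_0 / (δ_{YY} + 1/k) = 0.05184 / (0.013018 + 0.000078) = 3.959 kN.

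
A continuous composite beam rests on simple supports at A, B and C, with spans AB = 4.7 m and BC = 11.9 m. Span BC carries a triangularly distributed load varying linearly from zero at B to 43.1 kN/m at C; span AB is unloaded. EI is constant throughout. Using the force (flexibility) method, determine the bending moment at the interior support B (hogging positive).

Take M_B as the redundant. Released structure: two simple spans AB and BC with a hinge at B.
End slopes at the hinge B, treating each span as simply supported:
  span BC: triangular load, peak 43.1: 7w₀L³/(360EI) = 1412/EI
  relative rotation θ_0 = (0 + 1412)/EI = 1412/EI
A unit hogging moment at B produces rotation L₁/(3EI) + L₂/(3EI) = 5.533/EI.
Slope continuity at B: θ_0 = M_B·5.533/EI, so M_B = 1412/5.533 = 255.2 kN·m (hogging).

M_B = 255.2 kN·m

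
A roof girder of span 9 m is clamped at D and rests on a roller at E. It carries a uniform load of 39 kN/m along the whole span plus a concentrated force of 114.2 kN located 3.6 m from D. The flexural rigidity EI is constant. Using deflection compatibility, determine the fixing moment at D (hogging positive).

M_D = 592.2 kN·m

Choose R_E as the redundant. The primary structure is the cantilever fixed at D.
Downward deflection at the released point E due to the loads:
  UDL 39: wL⁴/(8EI) = 31985/EI
  point load 114.2 at a = 3.6: Pa²(3L − a)/(6EI) = 5772/EI
  δ_0 = 37757/EI
Tip deflection under a unit load at E: L³/(3EI) = 243/EI.
The prop prevents deflection at E: R_E = δ_0/δ_{EE} = 37757/243 = 155.4 kN.
Moment equilibrium about D: M_D = Σ(load moments about D) − R_E·L = 1991 − 155.4×9 = 592.2 kN·m.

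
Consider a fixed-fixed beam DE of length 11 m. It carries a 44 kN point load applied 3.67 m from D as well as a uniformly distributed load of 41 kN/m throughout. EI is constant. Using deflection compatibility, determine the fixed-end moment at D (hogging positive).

M_D = 485.1 kN·m

Take the two fixed-end moments M_D, M_E as redundants; the released structure is the simple span DE.
Simple-span end rotations at D and E under the given loads:
  at D: point load 44 at a = 3.67: Pab(L + b)/(6LEI) = 328.7/EI
  at E: point load 44 at a = 3.67: Pab(L + a)/(6LEI) = 263.1/EI
  at D: UDL 41: wL³/(24EI) = 2274/EI
  at E: UDL 41: wL³/(24EI) = 2274/EI
  θ_D0 = 2603/EI,  θ_E0 = 2537/EI
Flexibility coefficients: a unit moment at one end gives L/(3EI) there and L/(6EI) at the far end, so f₁₁ = f₂₂ = 3.667/EI and f₁₂ = f₂₁ = 1.833/EI.
Compatibility — zero rotation at each built-in end:
  3.667 M_D + 1.833 M_E = 2603
  1.833 M_D + 3.667 M_E = 2537
Solving the pair gives M_D = 485.1 kN·m and M_E = 449.3 kN·m (hogging).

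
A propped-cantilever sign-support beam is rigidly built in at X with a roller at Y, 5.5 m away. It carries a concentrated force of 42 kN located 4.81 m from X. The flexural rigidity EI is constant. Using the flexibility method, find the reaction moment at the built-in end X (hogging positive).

Remove the prop at Y; the released (primary) structure is a cantilever built in at X.
Free-end deflection of the primary structure under the applied loading (downward +):
  point load 42 at a = 4.81: Pa²(3L − a)/(6EI) = 1893/EI
Tip deflection under a unit load at Y: L³/(3EI) = 55.46/EI.
The prop prevents deflection at Y: R_Y = δ_0/δ_{YY} = 1893/55.46 = 34.14 kN.
Moment equilibrium about X: M_X = Σ(load moments about X) − R_Y·L = 202 − 34.14×5.5 = 14.26 kN·m.

M_X = 14.26 kN·m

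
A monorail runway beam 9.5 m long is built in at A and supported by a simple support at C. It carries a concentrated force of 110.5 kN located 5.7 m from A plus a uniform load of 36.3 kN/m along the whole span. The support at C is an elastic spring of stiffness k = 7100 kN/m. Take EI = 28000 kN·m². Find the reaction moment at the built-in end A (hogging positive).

Remove the prop at C; the released (primary) structure is a cantilever built in at A.
Downward deflection at the released point C due to the loads:
  point load 110.5 at a = 5.7: Pa²(3L − a)/(6EI) = 13643/EI
  UDL 36.3: wL⁴/(8EI) = 36958/EI
  δ_0 = 50601/EI
Tip deflection under a unit load at C: L³/(3EI) = 285.8/EI.
With EI = 28000 kN·m²: δ_0 = 1.8072 m and δ_{CC} = 0.010207 m/kN.
Compatibility — the spring shortens by R_C/k under the reaction it provides: δ_0 − R_C·δ_{CC} = R_C/k. With 1/k = 0.000141 m/kN, R_C = δ_0 / (δ_{CC} + 1/k) = 1.8072 / (0.010207 + 0.000141) = 174.6 kN.
Moment equilibrium about A: M_A = Σ(load moments about A) − R_C·L = 2268 − 174.6×9.5 = 608.8 kN·m.

M_A = 608.8 kN·m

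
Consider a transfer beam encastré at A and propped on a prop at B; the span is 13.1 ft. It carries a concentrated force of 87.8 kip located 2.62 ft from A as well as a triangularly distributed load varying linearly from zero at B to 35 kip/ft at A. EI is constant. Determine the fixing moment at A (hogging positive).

Choose R_B as the redundant. The primary structure is the cantilever fixed at A.
Deflection at B on the released cantilever, summing each load's contribution:
  point load 87.8 at a = 2.62: Pa²(3L − a)/(6EI) = 3684/EI
  triangular load, peak 35 at the fixed end: w₀L⁴/(30EI) = 34358/EI
  δ_0 = 38043/EI
Flexibility coefficient — unit upward force at B: δ_{BB} = L³/(3EI) = 749.4/EI.
The prop prevents deflection at B: R_B = δ_0/δ_{BB} = 38043/749.4 = 50.77 kip.
Moment equilibrium about A: M_A = Σ(load moments about A) − R_B·L = 1231 − 50.77×13.1 = 566 kip·ft.

M_A = 566 kip·ft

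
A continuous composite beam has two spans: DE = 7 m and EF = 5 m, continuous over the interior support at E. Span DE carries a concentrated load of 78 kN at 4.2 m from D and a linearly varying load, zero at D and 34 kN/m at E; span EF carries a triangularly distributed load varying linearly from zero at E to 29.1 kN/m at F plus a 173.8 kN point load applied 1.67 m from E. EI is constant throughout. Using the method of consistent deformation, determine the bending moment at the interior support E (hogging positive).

M_E = 210.7 kN·m

Release continuity at E by inserting a hinge; the redundant is the internal moment M_E. The primary structure is two simply-supported spans DE and EF.
Discontinuity in slope at E on the released structure — sum the simple-span end rotations:
  span DE: point load 78 at a = 4.2: Pab(L + a)/(6LEI) = 244.6/EI
  span DE: triangular load, peak 34: w₀L³/(45EI) = 259.2/EI
  span EF: triangular load, peak 29.1: 7w₀L³/(360EI) = 70.73/EI
  span EF: point load 173.8 at a = 1.67: Pab(L + b)/(6LEI) = 268.4/EI
  relative rotation θ_0 = (503.8 + 339.1)/EI = 842.9/EI
A unit hogging moment at E produces rotation L₁/(3EI) + L₂/(3EI) = 4/EI.
Compatibility: M_E·(L₁+L₂)/(3EI) = θ_0, giving M_E = 210.7 kN·m (hogging).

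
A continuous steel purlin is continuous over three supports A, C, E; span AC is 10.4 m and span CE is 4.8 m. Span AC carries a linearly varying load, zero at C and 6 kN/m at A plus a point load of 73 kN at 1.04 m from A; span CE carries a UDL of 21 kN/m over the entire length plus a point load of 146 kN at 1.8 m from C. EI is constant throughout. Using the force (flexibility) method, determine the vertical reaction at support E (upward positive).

R_E = 81.64 kN

Release continuity at C by inserting a hinge; the redundant is the internal moment M_C. The primary structure is two simply-supported spans AC and CE.
Rotations at C on the released spans (each span's end-slope, ×1/EI):
  span AC: triangular load, peak 6: 7w₀L³/(360EI) = 131.2/EI
  span AC: point load 73 at a = 1.04: Pab(L + a)/(6LEI) = 130.3/EI
  span CE: UDL 21: wL³/(24EI) = 96.77/EI
  span CE: point load 146 at a = 1.8: Pab(L + b)/(6LEI) = 213.5/EI
  relative rotation θ_0 = (261.5 + 310.3)/EI = 571.8/EI
A unit hogging moment at C produces rotation L₁/(3EI) + L₂/(3EI) = 5.067/EI.
Slope continuity at C: θ_0 = M_C·5.067/EI, so M_C = 571.8/5.067 = 112.9 kN·m (hogging).
Span CE, ΣM about E: R_C^{CE}·4.8 = 679.9 + 112.9, so R_C^{CE} = 165.2 kN and R_E = 246.8 − 165.2 = 81.64 kN.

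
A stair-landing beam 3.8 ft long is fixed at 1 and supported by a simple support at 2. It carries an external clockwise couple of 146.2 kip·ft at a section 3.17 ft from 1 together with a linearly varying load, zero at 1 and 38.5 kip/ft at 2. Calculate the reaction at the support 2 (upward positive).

R_2 = 96.36 kip

Release the roller at 2. Primary structure: cantilever fixed at 1.
Deflection at 2 on the released cantilever, summing each load's contribution:
  clockwise couple 146.2 at a = 3.17: M₀a(2L − a)/(2EI) = 1027/EI
  triangular load, peak 38.5 at the free end: 11w₀L⁴/(120EI) = 735.9/EI
  δ_0 = 1762/EI
Tip deflection under a unit load at 2: L³/(3EI) = 18.29/EI.
Compatibility at 2: δ_0 − R_2·δ_{22} = 0, so R_2 = 1762/18.29 = 96.36 kip.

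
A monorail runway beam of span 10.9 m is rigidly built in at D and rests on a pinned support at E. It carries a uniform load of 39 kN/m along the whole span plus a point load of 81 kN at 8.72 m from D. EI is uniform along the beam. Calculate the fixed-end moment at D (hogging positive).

M_D = 664 kN·m

Take the reaction at E as the redundant and release it; the primary structure is a cantilever fixed at D.
Deflection at E on the released cantilever, summing each load's contribution:
  UDL 39: wL⁴/(8EI) = 68815/EI
  point load 81 at a = 8.72: Pa²(3L − a)/(6EI) = 24616/EI
  δ_0 = 93431/EI
Flexibility coefficient — unit upward force at E: δ_{EE} = L³/(3EI) = 431.7/EI.
The prop prevents deflection at E: R_E = δ_0/δ_{EE} = 93431/431.7 = 216.4 kN.
Moment equilibrium about D: M_D = Σ(load moments about D) − R_E·L = 3023 − 216.4×10.9 = 664 kN·m.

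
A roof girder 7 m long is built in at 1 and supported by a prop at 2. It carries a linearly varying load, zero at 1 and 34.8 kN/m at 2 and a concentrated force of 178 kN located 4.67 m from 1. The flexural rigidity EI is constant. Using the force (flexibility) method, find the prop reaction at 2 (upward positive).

Choose R_2 as the redundant. The primary structure is the cantilever fixed at 1.
Downward deflection at the released point 2 due to the loads:
  triangular load, peak 34.8 at the free end: 11w₀L⁴/(120EI) = 7659/EI
  point load 178 at a = 4.67: Pa²(3L − a)/(6EI) = 10565/EI
  δ_0 = 18225/EI
Tip deflection under a unit load at 2: L³/(3EI) = 114.3/EI.
Compatibility at 2: δ_0 − R_2·δ_{22} = 0, so R_2 = 18225/114.3 = 159.4 kN.

R_2 = 159.4 kN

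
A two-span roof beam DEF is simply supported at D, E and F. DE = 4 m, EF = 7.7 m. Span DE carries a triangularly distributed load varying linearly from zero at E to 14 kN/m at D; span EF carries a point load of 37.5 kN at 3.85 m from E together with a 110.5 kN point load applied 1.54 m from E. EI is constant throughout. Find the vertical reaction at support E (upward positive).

Take M_E as the redundant. Released structure: two simple spans DE and EF with a hinge at E.
Rotations at E on the released spans (each span's end-slope, ×1/EI):
  span DE: triangular load, peak 14: 7w₀L³/(360EI) = 17.42/EI
  span EF: point load 37.5 at a = 3.85: Pab(L + b)/(6LEI) = 139/EI
  span EF: point load 110.5 at a = 1.54: Pab(L + b)/(6LEI) = 314.5/EI
  relative rotation θ_0 = (17.42 + 453.4)/EI = 470.9/EI
A unit hogging moment at E produces rotation L₁/(3EI) + L₂/(3EI) = 3.9/EI.
Compatibility: M_E·(L₁+L₂)/(3EI) = θ_0, giving M_E = 120.7 kN·m (hogging).
Span DE, ΣM about D with M_E applied at E: R_E^{DE}·4 = 37.33 + 120.7, so R_E^{DE} = 39.52 kN and R_D = 28 − 39.52 = -11.52 kN.
Span EF, ΣM about F: R_E^{EF}·7.7 = 825.1 + 120.7, so R_E^{EF} = 122.8 kN and R_F = 148 − 122.8 = 25.17 kN.
R_E = 39.52 + 122.8 = 162.3 kN.

R_E = 162.3 kN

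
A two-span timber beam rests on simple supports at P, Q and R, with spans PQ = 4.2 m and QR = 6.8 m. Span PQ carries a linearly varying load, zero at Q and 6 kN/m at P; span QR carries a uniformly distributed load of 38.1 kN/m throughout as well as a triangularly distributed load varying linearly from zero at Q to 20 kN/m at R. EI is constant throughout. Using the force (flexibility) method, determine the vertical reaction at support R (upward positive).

Insert a hinge at Q; M_Q is the redundant, and each span becomes simply supported.
End slopes at the hinge Q, treating each span as simply supported:
  span PQ: triangular load, peak 6: 7w₀L³/(360EI) = 8.644/EI
  span QR: UDL 38.1: wL³/(24EI) = 499.2/EI
  span QR: triangular load, peak 20: 7w₀L³/(360EI) = 122.3/EI
  relative rotation θ_0 = (8.644 + 621.4)/EI = 630.1/EI
A unit hogging moment at Q produces rotation L₁/(3EI) + L₂/(3EI) = 3.667/EI.
Compatibility: M_Q·(L₁+L₂)/(3EI) = θ_0, giving M_Q = 171.8 kN·m (hogging).
Span QR, ΣM about R: R_Q^{QR}·6.8 = 1035 + 171.8, so R_Q^{QR} = 177.5 kN and R_R = 327.1 − 177.5 = 149.6 kN.

R_R = 149.6 kN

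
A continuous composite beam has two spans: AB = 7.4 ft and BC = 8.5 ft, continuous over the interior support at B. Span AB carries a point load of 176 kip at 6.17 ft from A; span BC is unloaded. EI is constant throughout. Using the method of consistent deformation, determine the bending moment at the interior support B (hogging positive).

M_B = 77.02 kip·ft

Take M_B as the redundant. Released structure: two simple spans AB and BC with a hinge at B.
Discontinuity in slope at B on the released structure — sum the simple-span end rotations:
  span AB: point load 176 at a = 6.17: Pab(L + a)/(6LEI) = 408.2/EI
  relative rotation θ_0 = (408.2 + 0)/EI = 408.2/EI
A unit hogging moment at B produces rotation L₁/(3EI) + L₂/(3EI) = 5.3/EI.
Compatibility: M_B·(L₁+L₂)/(3EI) = θ_0, giving M_B = 77.02 kip·ft (hogging).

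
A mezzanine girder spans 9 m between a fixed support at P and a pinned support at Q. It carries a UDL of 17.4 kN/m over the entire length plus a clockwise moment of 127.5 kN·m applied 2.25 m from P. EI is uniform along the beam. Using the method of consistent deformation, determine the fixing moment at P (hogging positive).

Take the reaction at Q as the redundant and release it; the primary structure is a cantilever fixed at P.
Primary-structure tip deflection at Q by superposition:
  UDL 17.4: wL⁴/(8EI) = 14270/EI
  clockwise couple 127.5 at a = 2.25: M₀a(2L − a)/(2EI) = 2259/EI
  δ_0 = 16529/EI
Flexibility coefficient — unit upward force at Q: δ_{QQ} = L³/(3EI) = 243/EI.
Compatibility at Q: δ_0 − R_Q·δ_{QQ} = 0, so R_Q = 16529/243 = 68.02 kN.
Moment equilibrium about P: M_P = Σ(load moments about P) − R_Q·L = 832.2 − 68.02×9 = 220 kN·m.

M_P = 220 kN·m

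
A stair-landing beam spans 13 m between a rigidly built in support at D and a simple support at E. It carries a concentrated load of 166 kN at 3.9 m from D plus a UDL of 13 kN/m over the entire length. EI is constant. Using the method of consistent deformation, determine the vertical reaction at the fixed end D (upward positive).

R_D = 251.5 kN

Remove the prop at E; the released (primary) structure is a cantilever built in at D.
Deflection at E on the released cantilever, summing each load's contribution:
  point load 166 at a = 3.9: Pa²(3L − a)/(6EI) = 14770/EI
  UDL 13: wL⁴/(8EI) = 46412/EI
  δ_0 = 61182/EI
Tip deflection under a unit load at E: L³/(3EI) = 732.3/EI.
Compatibility at E: δ_0 − R_E·δ_{EE} = 0, so R_E = 61182/732.3 = 83.54 kN.
Vertical equilibrium: R_D = ΣP − R_E = 335 − 83.54 = 251.5 kN.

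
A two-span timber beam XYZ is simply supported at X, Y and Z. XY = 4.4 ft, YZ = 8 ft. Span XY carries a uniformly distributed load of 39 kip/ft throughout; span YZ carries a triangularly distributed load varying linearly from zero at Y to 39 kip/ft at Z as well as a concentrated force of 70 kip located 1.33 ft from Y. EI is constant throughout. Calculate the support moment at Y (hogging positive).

Release continuity at Y by inserting a hinge; the redundant is the internal moment M_Y. The primary structure is two simply-supported spans XY and YZ.
Discontinuity in slope at Y on the released structure — sum the simple-span end rotations:
  span XY: UDL 39: wL³/(24EI) = 138.4/EI
  span YZ: triangular load, peak 39: 7w₀L³/(360EI) = 388.3/EI
  span YZ: point load 70 at a = 1.33: Pab(L + b)/(6LEI) = 189.8/EI
  relative rotation θ_0 = (138.4 + 578.1)/EI = 716.5/EI
A unit hogging moment at Y produces rotation L₁/(3EI) + L₂/(3EI) = 4.133/EI.
Slope continuity at Y: θ_0 = M_Y·4.133/EI, so M_Y = 716.5/4.133 = 173.3 kip·ft (hogging).

M_Y = 173.3 kip·ft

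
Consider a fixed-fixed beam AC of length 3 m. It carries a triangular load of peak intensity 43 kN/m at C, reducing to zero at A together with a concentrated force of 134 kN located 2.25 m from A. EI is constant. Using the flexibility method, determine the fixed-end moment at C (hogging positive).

M_C = 75.88 kN·m

Release both end moments; the primary structure is a simply-supported span AC with redundants M_A and M_C.
Simple-span end rotations at A and C under the given loads:
  at A: triangular load, peak 43: 7w₀L³/(360EI) = 22.57/EI
  at C: triangular load, peak 43: w₀L³/(45EI) = 25.8/EI
  at A: point load 134 at a = 2.25: Pab(L + b)/(6LEI) = 47.11/EI
  at C: point load 134 at a = 2.25: Pab(L + a)/(6LEI) = 65.95/EI
  θ_A0 = 69.68/EI,  θ_C0 = 91.75/EI
Flexibility coefficients: a unit moment at one end gives L/(3EI) there and L/(6EI) at the far end, so f₁₁ = f₂₂ = 1/EI and f₁₂ = f₂₁ = 0.5/EI.
Compatibility — zero rotation at each built-in end:
  1 M_A + 0.5 M_C = 69.68
  0.5 M_A + 1 M_C = 91.75
Solving the pair gives M_A = 31.74 kN·m and M_C = 75.88 kN·m (hogging).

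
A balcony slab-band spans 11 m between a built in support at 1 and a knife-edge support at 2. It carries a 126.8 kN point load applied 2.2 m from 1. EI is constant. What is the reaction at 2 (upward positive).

Release the roller at 2. Primary structure: cantilever fixed at 1.
Downward deflection at the released point 2 due to the loads:
  point load 126.8 at a = 2.2: Pa²(3L − a)/(6EI) = 3150/EI
Flexibility coefficient — unit upward force at 2: δ_{22} = L³/(3EI) = 443.7/EI.
Compatibility at 2: δ_0 − R_2·δ_{22} = 0, so R_2 = 3150/443.7 = 7.101 kN.

R_2 = 7.101 kN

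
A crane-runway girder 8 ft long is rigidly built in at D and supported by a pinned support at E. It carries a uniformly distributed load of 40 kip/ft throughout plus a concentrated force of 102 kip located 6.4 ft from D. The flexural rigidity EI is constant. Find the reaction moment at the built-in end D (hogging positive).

M_D = 398.3 kip·ft

Choose R_E as the redundant. The primary structure is the cantilever fixed at D.
Deflection at E on the released cantilever, summing each load's contribution:
  UDL 40: wL⁴/(8EI) = 20480/EI
  point load 102 at a = 6.4: Pa²(3L − a)/(6EI) = 12255/EI
  δ_0 = 32735/EI
Tip deflection under a unit load at E: L³/(3EI) = 170.7/EI.
Compatibility at E: δ_0 − R_E·δ_{EE} = 0, so R_E = 32735/170.7 = 191.8 kip.
Moment equilibrium about D: M_D = Σ(load moments about D) − R_E·L = 1933 − 191.8×8 = 398.3 kip·ft.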